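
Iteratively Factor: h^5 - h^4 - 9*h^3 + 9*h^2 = (h)*(h^4 - h^3 - 9*h^2 + 9*h) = h*(h - 1)*(h^3 - 9*h) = h^2*(h - 1)*(h^2 - 9) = h^2*(h - 1)*(h + 3)*(h - 3)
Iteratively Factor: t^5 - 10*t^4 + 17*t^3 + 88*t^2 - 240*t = (t)*(t^4 - 10*t^3 + 17*t^2 + 88*t - 240) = t*(t - 4)*(t^3 - 6*t^2 - 7*t + 60) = t*(t - 4)*(t + 3)*(t^2 - 9*t + 20) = t*(t - 4)^2*(t + 3)*(t - 5)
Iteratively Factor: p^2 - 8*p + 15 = (p - 3)*(p - 5)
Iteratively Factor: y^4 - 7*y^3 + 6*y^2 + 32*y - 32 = (y + 2)*(y^3 - 9*y^2 + 24*y - 16) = (y - 4)*(y + 2)*(y^2 - 5*y + 4) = (y - 4)^2*(y + 2)*(y - 1)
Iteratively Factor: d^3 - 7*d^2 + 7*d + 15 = (d - 3)*(d^2 - 4*d - 5) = (d - 5)*(d - 3)*(d + 1)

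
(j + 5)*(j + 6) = j^2 + 11*j + 30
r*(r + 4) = r^2 + 4*r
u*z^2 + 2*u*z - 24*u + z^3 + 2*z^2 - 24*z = (u + z)*(z - 4)*(z + 6)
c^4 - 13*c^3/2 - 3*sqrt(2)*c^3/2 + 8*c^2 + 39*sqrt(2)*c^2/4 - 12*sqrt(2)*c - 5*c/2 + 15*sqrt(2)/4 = (c - 5)*(c - 1)*(c - 1/2)*(c - 3*sqrt(2)/2)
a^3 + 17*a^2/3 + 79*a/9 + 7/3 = (a + 1/3)*(a + 7/3)*(a + 3)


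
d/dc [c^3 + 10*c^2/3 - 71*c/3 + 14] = 3*c^2 + 20*c/3 - 71/3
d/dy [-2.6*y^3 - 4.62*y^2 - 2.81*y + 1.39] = -7.8*y^2 - 9.24*y - 2.81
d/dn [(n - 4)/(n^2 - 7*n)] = (-n^2 + 8*n - 28)/(n^2*(n^2 - 14*n + 49))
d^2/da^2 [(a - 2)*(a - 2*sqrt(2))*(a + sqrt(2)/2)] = 6*a - 3*sqrt(2) - 4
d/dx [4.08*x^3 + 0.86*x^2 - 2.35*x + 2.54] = 12.24*x^2 + 1.72*x - 2.35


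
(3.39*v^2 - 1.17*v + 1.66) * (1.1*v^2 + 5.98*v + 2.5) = 3.729*v^4 + 18.9852*v^3 + 3.3044*v^2 + 7.0018*v + 4.15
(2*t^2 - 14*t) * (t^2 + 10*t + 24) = 2*t^4 + 6*t^3 - 92*t^2 - 336*t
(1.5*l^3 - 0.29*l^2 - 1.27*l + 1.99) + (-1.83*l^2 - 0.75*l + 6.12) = 1.5*l^3 - 2.12*l^2 - 2.02*l + 8.11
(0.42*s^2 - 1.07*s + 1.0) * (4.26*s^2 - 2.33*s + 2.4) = 1.7892*s^4 - 5.5368*s^3 + 7.7611*s^2 - 4.898*s + 2.4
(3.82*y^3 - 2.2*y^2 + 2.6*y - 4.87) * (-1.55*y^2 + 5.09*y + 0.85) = -5.921*y^5 + 22.8538*y^4 - 11.981*y^3 + 18.9125*y^2 - 22.5783*y - 4.1395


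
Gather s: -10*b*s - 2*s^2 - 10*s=-2*s^2 + s*(-10*b - 10)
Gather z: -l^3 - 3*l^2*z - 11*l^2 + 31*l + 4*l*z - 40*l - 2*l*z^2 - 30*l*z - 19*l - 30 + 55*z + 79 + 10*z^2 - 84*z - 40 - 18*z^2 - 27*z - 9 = -l^3 - 11*l^2 - 28*l + z^2*(-2*l - 8) + z*(-3*l^2 - 26*l - 56)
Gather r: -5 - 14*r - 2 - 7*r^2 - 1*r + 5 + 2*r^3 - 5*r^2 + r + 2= 2*r^3 - 12*r^2 - 14*r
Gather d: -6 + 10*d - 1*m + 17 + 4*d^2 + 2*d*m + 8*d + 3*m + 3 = 4*d^2 + d*(2*m + 18) + 2*m + 14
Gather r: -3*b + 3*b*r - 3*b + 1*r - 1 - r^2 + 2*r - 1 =-6*b - r^2 + r*(3*b + 3) - 2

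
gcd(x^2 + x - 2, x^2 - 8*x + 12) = 1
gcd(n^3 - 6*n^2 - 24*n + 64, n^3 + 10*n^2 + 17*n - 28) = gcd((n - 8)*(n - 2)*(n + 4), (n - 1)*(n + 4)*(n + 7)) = n + 4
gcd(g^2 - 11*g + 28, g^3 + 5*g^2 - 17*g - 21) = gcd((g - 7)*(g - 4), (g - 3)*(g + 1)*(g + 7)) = 1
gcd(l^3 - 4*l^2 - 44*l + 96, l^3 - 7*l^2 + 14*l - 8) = l - 2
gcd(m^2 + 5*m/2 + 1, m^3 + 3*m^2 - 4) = m + 2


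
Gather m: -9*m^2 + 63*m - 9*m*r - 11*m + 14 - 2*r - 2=-9*m^2 + m*(52 - 9*r) - 2*r + 12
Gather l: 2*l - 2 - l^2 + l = -l^2 + 3*l - 2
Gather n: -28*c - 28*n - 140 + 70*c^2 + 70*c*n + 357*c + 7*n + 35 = 70*c^2 + 329*c + n*(70*c - 21) - 105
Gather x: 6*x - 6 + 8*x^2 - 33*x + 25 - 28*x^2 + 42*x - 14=-20*x^2 + 15*x + 5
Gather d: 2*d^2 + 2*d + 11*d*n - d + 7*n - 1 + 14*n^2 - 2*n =2*d^2 + d*(11*n + 1) + 14*n^2 + 5*n - 1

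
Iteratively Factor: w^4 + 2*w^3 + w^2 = (w)*(w^3 + 2*w^2 + w) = w*(w + 1)*(w^2 + w) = w^2*(w + 1)*(w + 1)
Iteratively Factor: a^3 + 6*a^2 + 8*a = (a + 4)*(a^2 + 2*a) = a*(a + 4)*(a + 2)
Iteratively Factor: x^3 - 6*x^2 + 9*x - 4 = (x - 4)*(x^2 - 2*x + 1) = (x - 4)*(x - 1)*(x - 1)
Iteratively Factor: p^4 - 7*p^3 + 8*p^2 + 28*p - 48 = (p - 3)*(p^3 - 4*p^2 - 4*p + 16) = (p - 3)*(p + 2)*(p^2 - 6*p + 8) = (p - 3)*(p - 2)*(p + 2)*(p - 4)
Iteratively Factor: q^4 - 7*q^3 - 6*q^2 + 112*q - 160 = (q + 4)*(q^3 - 11*q^2 + 38*q - 40) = (q - 2)*(q + 4)*(q^2 - 9*q + 20) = (q - 5)*(q - 2)*(q + 4)*(q - 4)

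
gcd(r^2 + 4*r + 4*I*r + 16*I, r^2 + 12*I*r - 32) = r + 4*I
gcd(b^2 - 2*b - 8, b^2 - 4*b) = b - 4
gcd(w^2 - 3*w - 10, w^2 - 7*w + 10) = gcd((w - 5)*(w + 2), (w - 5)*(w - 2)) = w - 5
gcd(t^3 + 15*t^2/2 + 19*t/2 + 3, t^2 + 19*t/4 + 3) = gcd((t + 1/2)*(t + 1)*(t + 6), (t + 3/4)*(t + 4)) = 1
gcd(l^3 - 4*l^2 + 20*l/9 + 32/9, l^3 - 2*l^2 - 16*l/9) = l^2 - 2*l - 16/9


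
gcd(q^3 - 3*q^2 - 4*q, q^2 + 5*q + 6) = 1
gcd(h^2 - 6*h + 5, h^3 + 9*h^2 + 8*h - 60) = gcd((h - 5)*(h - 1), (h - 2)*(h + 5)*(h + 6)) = 1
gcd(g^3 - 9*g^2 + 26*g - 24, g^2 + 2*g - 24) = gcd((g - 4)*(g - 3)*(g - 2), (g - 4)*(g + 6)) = g - 4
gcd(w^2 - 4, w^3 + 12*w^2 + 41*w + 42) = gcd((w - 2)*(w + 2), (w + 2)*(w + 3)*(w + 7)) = w + 2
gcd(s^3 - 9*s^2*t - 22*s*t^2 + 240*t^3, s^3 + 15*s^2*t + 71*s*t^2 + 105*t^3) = s + 5*t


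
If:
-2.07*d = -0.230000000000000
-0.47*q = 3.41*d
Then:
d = 0.11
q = -0.81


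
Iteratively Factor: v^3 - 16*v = (v + 4)*(v^2 - 4*v) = (v - 4)*(v + 4)*(v)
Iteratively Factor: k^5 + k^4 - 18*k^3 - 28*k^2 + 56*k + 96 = (k - 2)*(k^4 + 3*k^3 - 12*k^2 - 52*k - 48) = (k - 2)*(k + 2)*(k^3 + k^2 - 14*k - 24) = (k - 2)*(k + 2)^2*(k^2 - k - 12) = (k - 4)*(k - 2)*(k + 2)^2*(k + 3)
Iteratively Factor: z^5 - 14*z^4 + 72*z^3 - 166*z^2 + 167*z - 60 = (z - 1)*(z^4 - 13*z^3 + 59*z^2 - 107*z + 60) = (z - 5)*(z - 1)*(z^3 - 8*z^2 + 19*z - 12) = (z - 5)*(z - 1)^2*(z^2 - 7*z + 12) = (z - 5)*(z - 3)*(z - 1)^2*(z - 4)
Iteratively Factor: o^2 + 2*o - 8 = (o + 4)*(o - 2)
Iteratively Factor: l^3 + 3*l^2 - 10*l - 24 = (l + 2)*(l^2 + l - 12) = (l + 2)*(l + 4)*(l - 3)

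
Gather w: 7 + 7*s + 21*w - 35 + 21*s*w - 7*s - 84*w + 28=w*(21*s - 63)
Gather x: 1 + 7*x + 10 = 7*x + 11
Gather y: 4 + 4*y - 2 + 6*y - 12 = 10*y - 10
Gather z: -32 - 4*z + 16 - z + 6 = -5*z - 10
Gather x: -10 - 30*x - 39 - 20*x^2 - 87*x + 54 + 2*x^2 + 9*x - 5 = -18*x^2 - 108*x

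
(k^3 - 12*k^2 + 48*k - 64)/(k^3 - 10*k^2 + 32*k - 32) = (k - 4)/(k - 2)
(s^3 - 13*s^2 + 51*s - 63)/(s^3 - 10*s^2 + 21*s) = (s - 3)/s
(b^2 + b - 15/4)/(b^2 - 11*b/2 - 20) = (b - 3/2)/(b - 8)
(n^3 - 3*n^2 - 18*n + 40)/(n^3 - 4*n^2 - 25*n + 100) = (n^2 + 2*n - 8)/(n^2 + n - 20)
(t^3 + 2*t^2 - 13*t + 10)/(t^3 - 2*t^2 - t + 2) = (t + 5)/(t + 1)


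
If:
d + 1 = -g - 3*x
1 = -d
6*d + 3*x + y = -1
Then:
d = -1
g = y - 5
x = 5/3 - y/3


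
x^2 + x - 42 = (x - 6)*(x + 7)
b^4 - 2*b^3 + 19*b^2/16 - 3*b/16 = b*(b - 1)*(b - 3/4)*(b - 1/4)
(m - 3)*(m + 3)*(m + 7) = m^3 + 7*m^2 - 9*m - 63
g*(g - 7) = g^2 - 7*g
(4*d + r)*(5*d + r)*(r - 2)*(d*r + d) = 20*d^3*r^2 - 20*d^3*r - 40*d^3 + 9*d^2*r^3 - 9*d^2*r^2 - 18*d^2*r + d*r^4 - d*r^3 - 2*d*r^2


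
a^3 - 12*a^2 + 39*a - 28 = (a - 7)*(a - 4)*(a - 1)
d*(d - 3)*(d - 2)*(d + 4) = d^4 - d^3 - 14*d^2 + 24*d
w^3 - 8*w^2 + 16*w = w*(w - 4)^2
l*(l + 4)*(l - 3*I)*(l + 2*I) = l^4 + 4*l^3 - I*l^3 + 6*l^2 - 4*I*l^2 + 24*l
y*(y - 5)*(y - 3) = y^3 - 8*y^2 + 15*y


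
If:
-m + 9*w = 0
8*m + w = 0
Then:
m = 0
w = 0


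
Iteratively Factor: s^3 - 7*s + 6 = (s - 1)*(s^2 + s - 6) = (s - 2)*(s - 1)*(s + 3)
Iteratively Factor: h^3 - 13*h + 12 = (h - 1)*(h^2 + h - 12) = (h - 1)*(h + 4)*(h - 3)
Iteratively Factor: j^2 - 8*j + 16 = (j - 4)*(j - 4)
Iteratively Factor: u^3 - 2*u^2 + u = (u)*(u^2 - 2*u + 1) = u*(u - 1)*(u - 1)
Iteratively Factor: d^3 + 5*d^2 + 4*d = (d)*(d^2 + 5*d + 4) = d*(d + 1)*(d + 4)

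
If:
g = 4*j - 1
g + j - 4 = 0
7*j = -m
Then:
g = 3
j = 1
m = -7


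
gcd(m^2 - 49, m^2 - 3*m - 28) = m - 7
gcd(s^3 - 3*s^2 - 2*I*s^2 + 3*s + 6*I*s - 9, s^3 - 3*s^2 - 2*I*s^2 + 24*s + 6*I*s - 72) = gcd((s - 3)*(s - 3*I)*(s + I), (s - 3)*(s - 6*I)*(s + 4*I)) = s - 3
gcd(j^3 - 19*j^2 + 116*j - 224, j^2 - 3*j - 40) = j - 8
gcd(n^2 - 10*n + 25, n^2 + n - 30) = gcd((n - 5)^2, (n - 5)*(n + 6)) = n - 5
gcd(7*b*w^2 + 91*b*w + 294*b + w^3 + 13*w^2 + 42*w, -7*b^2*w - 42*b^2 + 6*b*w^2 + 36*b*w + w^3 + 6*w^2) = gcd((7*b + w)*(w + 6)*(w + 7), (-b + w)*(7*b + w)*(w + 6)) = 7*b*w + 42*b + w^2 + 6*w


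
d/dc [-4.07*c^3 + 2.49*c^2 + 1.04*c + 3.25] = -12.21*c^2 + 4.98*c + 1.04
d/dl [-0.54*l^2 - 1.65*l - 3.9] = -1.08*l - 1.65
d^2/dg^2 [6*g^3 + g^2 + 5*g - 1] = 36*g + 2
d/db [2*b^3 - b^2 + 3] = 2*b*(3*b - 1)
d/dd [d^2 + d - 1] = 2*d + 1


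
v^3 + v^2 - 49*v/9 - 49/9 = (v - 7/3)*(v + 1)*(v + 7/3)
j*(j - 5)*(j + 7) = j^3 + 2*j^2 - 35*j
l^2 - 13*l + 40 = (l - 8)*(l - 5)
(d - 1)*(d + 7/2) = d^2 + 5*d/2 - 7/2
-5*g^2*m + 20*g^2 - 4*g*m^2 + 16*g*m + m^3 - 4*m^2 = (-5*g + m)*(g + m)*(m - 4)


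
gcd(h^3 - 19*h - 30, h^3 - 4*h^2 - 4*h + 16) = h + 2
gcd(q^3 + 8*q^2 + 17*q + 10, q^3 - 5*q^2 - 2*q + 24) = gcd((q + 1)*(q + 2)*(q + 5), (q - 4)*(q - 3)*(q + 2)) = q + 2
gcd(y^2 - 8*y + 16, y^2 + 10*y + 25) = 1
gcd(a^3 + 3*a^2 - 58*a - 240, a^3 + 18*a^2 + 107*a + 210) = a^2 + 11*a + 30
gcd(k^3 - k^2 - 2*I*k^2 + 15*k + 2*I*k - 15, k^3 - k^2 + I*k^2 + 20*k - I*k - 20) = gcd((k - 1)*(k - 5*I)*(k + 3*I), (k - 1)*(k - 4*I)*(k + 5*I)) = k - 1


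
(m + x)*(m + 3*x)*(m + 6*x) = m^3 + 10*m^2*x + 27*m*x^2 + 18*x^3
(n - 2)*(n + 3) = n^2 + n - 6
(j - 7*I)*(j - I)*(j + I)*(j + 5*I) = j^4 - 2*I*j^3 + 36*j^2 - 2*I*j + 35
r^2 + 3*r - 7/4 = (r - 1/2)*(r + 7/2)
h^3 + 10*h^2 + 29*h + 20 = (h + 1)*(h + 4)*(h + 5)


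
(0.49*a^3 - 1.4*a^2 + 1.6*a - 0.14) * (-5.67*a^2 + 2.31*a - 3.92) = -2.7783*a^5 + 9.0699*a^4 - 14.2268*a^3 + 9.9778*a^2 - 6.5954*a + 0.5488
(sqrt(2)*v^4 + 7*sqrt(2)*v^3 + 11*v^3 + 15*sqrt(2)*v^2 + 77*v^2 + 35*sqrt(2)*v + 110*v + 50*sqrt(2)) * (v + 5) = sqrt(2)*v^5 + 11*v^4 + 12*sqrt(2)*v^4 + 50*sqrt(2)*v^3 + 132*v^3 + 110*sqrt(2)*v^2 + 495*v^2 + 225*sqrt(2)*v + 550*v + 250*sqrt(2)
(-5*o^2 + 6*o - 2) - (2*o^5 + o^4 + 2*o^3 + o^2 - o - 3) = -2*o^5 - o^4 - 2*o^3 - 6*o^2 + 7*o + 1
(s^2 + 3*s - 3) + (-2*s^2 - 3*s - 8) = -s^2 - 11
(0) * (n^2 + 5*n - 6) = 0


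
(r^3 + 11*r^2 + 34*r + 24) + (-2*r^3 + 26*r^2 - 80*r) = -r^3 + 37*r^2 - 46*r + 24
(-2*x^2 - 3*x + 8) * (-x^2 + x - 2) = 2*x^4 + x^3 - 7*x^2 + 14*x - 16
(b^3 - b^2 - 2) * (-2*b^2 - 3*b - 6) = -2*b^5 - b^4 - 3*b^3 + 10*b^2 + 6*b + 12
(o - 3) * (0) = 0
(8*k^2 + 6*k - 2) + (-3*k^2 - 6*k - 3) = 5*k^2 - 5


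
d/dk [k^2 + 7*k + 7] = 2*k + 7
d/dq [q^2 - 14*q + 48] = 2*q - 14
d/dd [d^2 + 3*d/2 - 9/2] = 2*d + 3/2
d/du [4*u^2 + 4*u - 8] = 8*u + 4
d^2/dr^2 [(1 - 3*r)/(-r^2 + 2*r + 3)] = 2*((7 - 9*r)*(-r^2 + 2*r + 3) - 4*(r - 1)^2*(3*r - 1))/(-r^2 + 2*r + 3)^3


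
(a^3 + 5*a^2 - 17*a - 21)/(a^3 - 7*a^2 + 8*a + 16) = (a^2 + 4*a - 21)/(a^2 - 8*a + 16)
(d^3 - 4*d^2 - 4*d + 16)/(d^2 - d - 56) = (-d^3 + 4*d^2 + 4*d - 16)/(-d^2 + d + 56)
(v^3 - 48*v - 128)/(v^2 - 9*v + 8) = (v^2 + 8*v + 16)/(v - 1)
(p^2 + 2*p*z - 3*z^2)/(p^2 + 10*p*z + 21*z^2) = (p - z)/(p + 7*z)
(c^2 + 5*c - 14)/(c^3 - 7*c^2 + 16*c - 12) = (c + 7)/(c^2 - 5*c + 6)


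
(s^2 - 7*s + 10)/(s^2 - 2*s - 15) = (s - 2)/(s + 3)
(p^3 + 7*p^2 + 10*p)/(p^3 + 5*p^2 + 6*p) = (p + 5)/(p + 3)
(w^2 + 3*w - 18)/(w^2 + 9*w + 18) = (w - 3)/(w + 3)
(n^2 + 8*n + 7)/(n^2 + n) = (n + 7)/n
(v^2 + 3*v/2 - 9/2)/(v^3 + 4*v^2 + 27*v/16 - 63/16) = 8*(2*v - 3)/(16*v^2 + 16*v - 21)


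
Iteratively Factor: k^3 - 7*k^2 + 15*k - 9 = (k - 3)*(k^2 - 4*k + 3) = (k - 3)*(k - 1)*(k - 3)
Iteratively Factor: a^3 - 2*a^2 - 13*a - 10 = (a + 2)*(a^2 - 4*a - 5) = (a - 5)*(a + 2)*(a + 1)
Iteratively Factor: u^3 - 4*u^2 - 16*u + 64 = (u - 4)*(u^2 - 16) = (u - 4)*(u + 4)*(u - 4)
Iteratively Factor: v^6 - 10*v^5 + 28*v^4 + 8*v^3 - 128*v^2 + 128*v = (v - 2)*(v^5 - 8*v^4 + 12*v^3 + 32*v^2 - 64*v) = (v - 4)*(v - 2)*(v^4 - 4*v^3 - 4*v^2 + 16*v) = v*(v - 4)*(v - 2)*(v^3 - 4*v^2 - 4*v + 16) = v*(v - 4)^2*(v - 2)*(v^2 - 4) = v*(v - 4)^2*(v - 2)^2*(v + 2)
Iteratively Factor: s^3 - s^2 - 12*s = (s + 3)*(s^2 - 4*s) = s*(s + 3)*(s - 4)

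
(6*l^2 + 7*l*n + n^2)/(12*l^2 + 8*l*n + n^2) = (l + n)/(2*l + n)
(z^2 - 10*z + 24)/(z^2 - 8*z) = (z^2 - 10*z + 24)/(z*(z - 8))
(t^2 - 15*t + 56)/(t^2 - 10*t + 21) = (t - 8)/(t - 3)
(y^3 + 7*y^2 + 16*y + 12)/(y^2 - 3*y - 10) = (y^2 + 5*y + 6)/(y - 5)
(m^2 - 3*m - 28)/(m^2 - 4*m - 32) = (m - 7)/(m - 8)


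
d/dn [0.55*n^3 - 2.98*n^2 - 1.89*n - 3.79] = 1.65*n^2 - 5.96*n - 1.89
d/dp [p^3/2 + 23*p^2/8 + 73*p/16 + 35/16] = 3*p^2/2 + 23*p/4 + 73/16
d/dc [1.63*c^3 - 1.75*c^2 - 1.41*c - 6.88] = 4.89*c^2 - 3.5*c - 1.41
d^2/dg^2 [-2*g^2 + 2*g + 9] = -4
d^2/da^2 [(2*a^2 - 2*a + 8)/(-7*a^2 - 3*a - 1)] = 4*(70*a^3 - 567*a^2 - 273*a - 12)/(343*a^6 + 441*a^5 + 336*a^4 + 153*a^3 + 48*a^2 + 9*a + 1)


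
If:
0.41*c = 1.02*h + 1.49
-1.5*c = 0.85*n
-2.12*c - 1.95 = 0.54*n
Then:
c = -1.67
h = -2.13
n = 2.95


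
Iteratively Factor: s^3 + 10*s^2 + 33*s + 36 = (s + 3)*(s^2 + 7*s + 12) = (s + 3)*(s + 4)*(s + 3)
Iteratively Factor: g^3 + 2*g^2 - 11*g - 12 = (g - 3)*(g^2 + 5*g + 4) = (g - 3)*(g + 4)*(g + 1)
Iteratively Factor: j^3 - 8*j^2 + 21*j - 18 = (j - 2)*(j^2 - 6*j + 9) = (j - 3)*(j - 2)*(j - 3)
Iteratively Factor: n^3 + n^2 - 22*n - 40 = (n - 5)*(n^2 + 6*n + 8) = (n - 5)*(n + 2)*(n + 4)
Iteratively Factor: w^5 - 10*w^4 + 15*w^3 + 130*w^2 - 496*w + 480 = (w - 5)*(w^4 - 5*w^3 - 10*w^2 + 80*w - 96) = (w - 5)*(w - 4)*(w^3 - w^2 - 14*w + 24) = (w - 5)*(w - 4)*(w - 2)*(w^2 + w - 12) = (w - 5)*(w - 4)*(w - 3)*(w - 2)*(w + 4)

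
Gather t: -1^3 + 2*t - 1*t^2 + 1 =-t^2 + 2*t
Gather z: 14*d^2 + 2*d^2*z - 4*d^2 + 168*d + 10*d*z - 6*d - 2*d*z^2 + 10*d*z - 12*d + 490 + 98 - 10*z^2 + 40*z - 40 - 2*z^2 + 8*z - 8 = 10*d^2 + 150*d + z^2*(-2*d - 12) + z*(2*d^2 + 20*d + 48) + 540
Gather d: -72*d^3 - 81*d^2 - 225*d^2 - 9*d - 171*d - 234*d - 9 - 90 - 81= -72*d^3 - 306*d^2 - 414*d - 180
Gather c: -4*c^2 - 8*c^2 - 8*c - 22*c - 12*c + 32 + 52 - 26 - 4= -12*c^2 - 42*c + 54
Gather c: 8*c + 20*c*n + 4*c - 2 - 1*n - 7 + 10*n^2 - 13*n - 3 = c*(20*n + 12) + 10*n^2 - 14*n - 12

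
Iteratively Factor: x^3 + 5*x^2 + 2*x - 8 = (x - 1)*(x^2 + 6*x + 8) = (x - 1)*(x + 4)*(x + 2)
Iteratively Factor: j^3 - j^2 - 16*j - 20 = (j + 2)*(j^2 - 3*j - 10) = (j - 5)*(j + 2)*(j + 2)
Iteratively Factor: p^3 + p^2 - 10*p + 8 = (p - 1)*(p^2 + 2*p - 8) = (p - 1)*(p + 4)*(p - 2)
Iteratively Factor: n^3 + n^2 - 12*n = (n + 4)*(n^2 - 3*n) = n*(n + 4)*(n - 3)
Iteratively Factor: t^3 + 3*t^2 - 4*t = (t)*(t^2 + 3*t - 4) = t*(t + 4)*(t - 1)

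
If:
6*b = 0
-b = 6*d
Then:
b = 0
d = 0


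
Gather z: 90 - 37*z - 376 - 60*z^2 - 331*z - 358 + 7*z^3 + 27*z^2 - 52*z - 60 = 7*z^3 - 33*z^2 - 420*z - 704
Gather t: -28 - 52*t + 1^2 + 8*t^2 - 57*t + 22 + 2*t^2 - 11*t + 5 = 10*t^2 - 120*t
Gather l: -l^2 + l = -l^2 + l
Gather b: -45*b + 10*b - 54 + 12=-35*b - 42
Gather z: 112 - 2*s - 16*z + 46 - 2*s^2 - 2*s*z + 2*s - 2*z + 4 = -2*s^2 + z*(-2*s - 18) + 162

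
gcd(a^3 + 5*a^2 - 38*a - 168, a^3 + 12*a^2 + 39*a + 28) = a^2 + 11*a + 28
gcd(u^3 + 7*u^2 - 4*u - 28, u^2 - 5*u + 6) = u - 2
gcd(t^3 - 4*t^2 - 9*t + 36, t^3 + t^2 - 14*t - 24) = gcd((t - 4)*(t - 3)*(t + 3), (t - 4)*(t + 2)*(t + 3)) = t^2 - t - 12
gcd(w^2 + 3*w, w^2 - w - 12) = w + 3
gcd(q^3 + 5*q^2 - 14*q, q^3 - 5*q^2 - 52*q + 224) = q + 7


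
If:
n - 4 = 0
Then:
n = 4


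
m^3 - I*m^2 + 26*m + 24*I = (m - 6*I)*(m + I)*(m + 4*I)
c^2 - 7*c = c*(c - 7)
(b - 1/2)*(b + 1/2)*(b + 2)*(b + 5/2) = b^4 + 9*b^3/2 + 19*b^2/4 - 9*b/8 - 5/4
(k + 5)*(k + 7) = k^2 + 12*k + 35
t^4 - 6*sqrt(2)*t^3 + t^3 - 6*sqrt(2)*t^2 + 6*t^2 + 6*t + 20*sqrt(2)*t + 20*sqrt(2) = (t + 1)*(t - 5*sqrt(2))*(t - 2*sqrt(2))*(t + sqrt(2))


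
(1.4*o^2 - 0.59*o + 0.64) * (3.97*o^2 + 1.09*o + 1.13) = 5.558*o^4 - 0.8163*o^3 + 3.4797*o^2 + 0.0309000000000003*o + 0.7232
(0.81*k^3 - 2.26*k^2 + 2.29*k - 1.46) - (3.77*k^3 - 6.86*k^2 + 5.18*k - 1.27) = -2.96*k^3 + 4.6*k^2 - 2.89*k - 0.19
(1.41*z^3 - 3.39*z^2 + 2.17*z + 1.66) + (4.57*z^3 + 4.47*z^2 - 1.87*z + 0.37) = 5.98*z^3 + 1.08*z^2 + 0.3*z + 2.03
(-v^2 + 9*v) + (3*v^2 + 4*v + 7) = 2*v^2 + 13*v + 7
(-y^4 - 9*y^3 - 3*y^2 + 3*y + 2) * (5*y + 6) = -5*y^5 - 51*y^4 - 69*y^3 - 3*y^2 + 28*y + 12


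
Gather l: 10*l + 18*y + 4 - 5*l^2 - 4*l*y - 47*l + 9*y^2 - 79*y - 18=-5*l^2 + l*(-4*y - 37) + 9*y^2 - 61*y - 14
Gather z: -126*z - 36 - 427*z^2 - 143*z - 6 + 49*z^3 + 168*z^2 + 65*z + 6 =49*z^3 - 259*z^2 - 204*z - 36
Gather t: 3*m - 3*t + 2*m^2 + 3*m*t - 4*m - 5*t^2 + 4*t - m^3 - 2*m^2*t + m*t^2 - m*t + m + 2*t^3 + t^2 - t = -m^3 + 2*m^2 + 2*t^3 + t^2*(m - 4) + t*(-2*m^2 + 2*m)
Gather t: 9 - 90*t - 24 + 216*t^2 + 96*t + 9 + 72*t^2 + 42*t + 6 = 288*t^2 + 48*t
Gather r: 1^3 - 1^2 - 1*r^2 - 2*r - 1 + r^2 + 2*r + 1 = 0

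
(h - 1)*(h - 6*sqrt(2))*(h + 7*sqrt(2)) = h^3 - h^2 + sqrt(2)*h^2 - 84*h - sqrt(2)*h + 84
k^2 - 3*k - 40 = (k - 8)*(k + 5)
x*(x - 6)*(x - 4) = x^3 - 10*x^2 + 24*x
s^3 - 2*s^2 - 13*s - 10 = (s - 5)*(s + 1)*(s + 2)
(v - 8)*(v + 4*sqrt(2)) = v^2 - 8*v + 4*sqrt(2)*v - 32*sqrt(2)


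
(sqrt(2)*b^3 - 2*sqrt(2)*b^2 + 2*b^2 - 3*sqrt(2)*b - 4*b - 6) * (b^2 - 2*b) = sqrt(2)*b^5 - 4*sqrt(2)*b^4 + 2*b^4 - 8*b^3 + sqrt(2)*b^3 + 2*b^2 + 6*sqrt(2)*b^2 + 12*b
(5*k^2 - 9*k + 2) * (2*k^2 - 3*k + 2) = 10*k^4 - 33*k^3 + 41*k^2 - 24*k + 4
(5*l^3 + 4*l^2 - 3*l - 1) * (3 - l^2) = -5*l^5 - 4*l^4 + 18*l^3 + 13*l^2 - 9*l - 3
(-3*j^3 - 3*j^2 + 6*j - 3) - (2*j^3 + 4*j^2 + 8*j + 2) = -5*j^3 - 7*j^2 - 2*j - 5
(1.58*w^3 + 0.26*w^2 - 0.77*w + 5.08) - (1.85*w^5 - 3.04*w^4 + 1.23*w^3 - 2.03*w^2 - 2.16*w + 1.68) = -1.85*w^5 + 3.04*w^4 + 0.35*w^3 + 2.29*w^2 + 1.39*w + 3.4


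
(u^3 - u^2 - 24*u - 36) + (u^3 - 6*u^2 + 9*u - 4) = 2*u^3 - 7*u^2 - 15*u - 40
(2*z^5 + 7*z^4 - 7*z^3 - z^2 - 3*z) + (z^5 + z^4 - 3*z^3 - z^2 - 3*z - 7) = 3*z^5 + 8*z^4 - 10*z^3 - 2*z^2 - 6*z - 7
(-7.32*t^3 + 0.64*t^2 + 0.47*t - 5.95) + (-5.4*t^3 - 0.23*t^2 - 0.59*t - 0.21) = -12.72*t^3 + 0.41*t^2 - 0.12*t - 6.16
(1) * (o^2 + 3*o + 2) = o^2 + 3*o + 2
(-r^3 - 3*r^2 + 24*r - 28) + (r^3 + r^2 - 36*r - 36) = -2*r^2 - 12*r - 64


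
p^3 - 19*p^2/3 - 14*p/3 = p*(p - 7)*(p + 2/3)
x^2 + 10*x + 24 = (x + 4)*(x + 6)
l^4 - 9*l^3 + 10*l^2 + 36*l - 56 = (l - 7)*(l - 2)^2*(l + 2)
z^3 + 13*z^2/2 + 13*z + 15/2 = (z + 1)*(z + 5/2)*(z + 3)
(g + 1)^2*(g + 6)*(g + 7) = g^4 + 15*g^3 + 69*g^2 + 97*g + 42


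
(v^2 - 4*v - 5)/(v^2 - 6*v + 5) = (v + 1)/(v - 1)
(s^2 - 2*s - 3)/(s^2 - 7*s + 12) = (s + 1)/(s - 4)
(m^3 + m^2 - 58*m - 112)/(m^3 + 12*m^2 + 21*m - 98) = (m^2 - 6*m - 16)/(m^2 + 5*m - 14)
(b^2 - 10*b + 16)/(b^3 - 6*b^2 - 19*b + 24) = (b - 2)/(b^2 + 2*b - 3)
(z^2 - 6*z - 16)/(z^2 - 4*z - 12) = (z - 8)/(z - 6)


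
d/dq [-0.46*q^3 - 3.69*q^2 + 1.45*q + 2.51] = -1.38*q^2 - 7.38*q + 1.45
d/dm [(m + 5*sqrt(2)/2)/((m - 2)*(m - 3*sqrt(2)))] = (2*(m - 2)*(m - 3*sqrt(2)) - (m - 2)*(2*m + 5*sqrt(2)) - (m - 3*sqrt(2))*(2*m + 5*sqrt(2)))/(2*(m - 2)^2*(m - 3*sqrt(2))^2)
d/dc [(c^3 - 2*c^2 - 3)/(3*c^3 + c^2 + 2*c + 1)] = (7*c^4 + 4*c^3 + 26*c^2 + 2*c + 6)/(9*c^6 + 6*c^5 + 13*c^4 + 10*c^3 + 6*c^2 + 4*c + 1)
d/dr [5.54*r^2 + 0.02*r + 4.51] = 11.08*r + 0.02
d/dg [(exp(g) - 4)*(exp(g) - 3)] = (2*exp(g) - 7)*exp(g)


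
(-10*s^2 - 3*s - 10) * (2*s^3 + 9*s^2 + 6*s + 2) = -20*s^5 - 96*s^4 - 107*s^3 - 128*s^2 - 66*s - 20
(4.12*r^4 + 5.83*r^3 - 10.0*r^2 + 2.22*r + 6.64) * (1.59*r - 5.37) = 6.5508*r^5 - 12.8547*r^4 - 47.2071*r^3 + 57.2298*r^2 - 1.3638*r - 35.6568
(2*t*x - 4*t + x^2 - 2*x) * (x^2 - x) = 2*t*x^3 - 6*t*x^2 + 4*t*x + x^4 - 3*x^3 + 2*x^2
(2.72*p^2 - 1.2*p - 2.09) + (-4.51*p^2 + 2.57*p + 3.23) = -1.79*p^2 + 1.37*p + 1.14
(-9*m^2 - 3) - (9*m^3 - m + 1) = -9*m^3 - 9*m^2 + m - 4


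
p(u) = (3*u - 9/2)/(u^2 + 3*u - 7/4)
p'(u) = (-2*u - 3)*(3*u - 9/2)/(u^2 + 3*u - 7/4)^2 + 3/(u^2 + 3*u - 7/4)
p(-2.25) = 3.27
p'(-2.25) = -2.30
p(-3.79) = -12.76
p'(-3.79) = -44.55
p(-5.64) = -1.63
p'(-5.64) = -0.80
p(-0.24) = 2.16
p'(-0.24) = 1.02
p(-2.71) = 4.98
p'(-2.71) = -5.94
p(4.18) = 0.28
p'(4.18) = -0.01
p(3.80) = 0.29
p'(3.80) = -0.00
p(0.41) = 9.29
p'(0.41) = 92.35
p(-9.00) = -0.60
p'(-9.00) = -0.12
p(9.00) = 0.21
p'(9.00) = -0.01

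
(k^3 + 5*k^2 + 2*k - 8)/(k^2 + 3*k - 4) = k + 2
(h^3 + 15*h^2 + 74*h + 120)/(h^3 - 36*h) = (h^2 + 9*h + 20)/(h*(h - 6))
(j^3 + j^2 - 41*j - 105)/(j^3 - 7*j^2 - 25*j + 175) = (j + 3)/(j - 5)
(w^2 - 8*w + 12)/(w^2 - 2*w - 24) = (w - 2)/(w + 4)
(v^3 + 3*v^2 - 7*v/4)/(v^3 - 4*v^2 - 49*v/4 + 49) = v*(2*v - 1)/(2*v^2 - 15*v + 28)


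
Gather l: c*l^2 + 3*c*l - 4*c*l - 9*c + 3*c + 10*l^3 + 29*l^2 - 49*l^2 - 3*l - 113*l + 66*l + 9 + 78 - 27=-6*c + 10*l^3 + l^2*(c - 20) + l*(-c - 50) + 60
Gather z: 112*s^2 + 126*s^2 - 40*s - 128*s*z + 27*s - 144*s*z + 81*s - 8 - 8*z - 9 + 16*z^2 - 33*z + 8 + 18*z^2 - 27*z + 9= 238*s^2 + 68*s + 34*z^2 + z*(-272*s - 68)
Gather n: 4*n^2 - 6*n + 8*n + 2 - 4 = 4*n^2 + 2*n - 2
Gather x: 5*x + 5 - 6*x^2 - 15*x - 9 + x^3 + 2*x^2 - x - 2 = x^3 - 4*x^2 - 11*x - 6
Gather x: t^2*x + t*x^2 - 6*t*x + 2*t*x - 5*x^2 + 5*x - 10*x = x^2*(t - 5) + x*(t^2 - 4*t - 5)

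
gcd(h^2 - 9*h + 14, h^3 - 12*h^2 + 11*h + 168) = h - 7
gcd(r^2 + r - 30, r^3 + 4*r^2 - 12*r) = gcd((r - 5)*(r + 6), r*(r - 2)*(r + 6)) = r + 6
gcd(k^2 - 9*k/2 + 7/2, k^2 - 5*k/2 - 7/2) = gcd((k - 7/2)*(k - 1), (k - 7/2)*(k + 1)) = k - 7/2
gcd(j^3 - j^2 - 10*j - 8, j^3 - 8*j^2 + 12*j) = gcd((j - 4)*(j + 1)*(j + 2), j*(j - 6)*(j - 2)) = 1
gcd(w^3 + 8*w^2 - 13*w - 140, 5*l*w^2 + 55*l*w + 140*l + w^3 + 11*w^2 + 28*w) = w + 7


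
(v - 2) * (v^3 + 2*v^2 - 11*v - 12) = v^4 - 15*v^2 + 10*v + 24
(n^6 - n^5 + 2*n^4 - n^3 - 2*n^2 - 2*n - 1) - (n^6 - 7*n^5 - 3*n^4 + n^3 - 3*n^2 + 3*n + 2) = 6*n^5 + 5*n^4 - 2*n^3 + n^2 - 5*n - 3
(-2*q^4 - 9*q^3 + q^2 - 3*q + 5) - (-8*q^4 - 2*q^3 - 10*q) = 6*q^4 - 7*q^3 + q^2 + 7*q + 5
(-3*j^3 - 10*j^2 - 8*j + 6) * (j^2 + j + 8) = -3*j^5 - 13*j^4 - 42*j^3 - 82*j^2 - 58*j + 48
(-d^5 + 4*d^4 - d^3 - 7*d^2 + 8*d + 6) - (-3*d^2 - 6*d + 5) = -d^5 + 4*d^4 - d^3 - 4*d^2 + 14*d + 1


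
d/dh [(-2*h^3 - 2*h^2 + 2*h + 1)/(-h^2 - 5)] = 2*(h^4 + 16*h^2 + 11*h - 5)/(h^4 + 10*h^2 + 25)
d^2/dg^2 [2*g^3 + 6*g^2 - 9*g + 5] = 12*g + 12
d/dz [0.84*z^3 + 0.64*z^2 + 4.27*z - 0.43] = 2.52*z^2 + 1.28*z + 4.27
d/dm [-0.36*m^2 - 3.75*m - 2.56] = -0.72*m - 3.75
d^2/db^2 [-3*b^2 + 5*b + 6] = -6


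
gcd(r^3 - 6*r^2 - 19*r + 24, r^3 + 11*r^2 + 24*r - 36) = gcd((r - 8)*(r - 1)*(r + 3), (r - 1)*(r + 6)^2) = r - 1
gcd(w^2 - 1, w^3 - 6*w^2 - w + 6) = w^2 - 1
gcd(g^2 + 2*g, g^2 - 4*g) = g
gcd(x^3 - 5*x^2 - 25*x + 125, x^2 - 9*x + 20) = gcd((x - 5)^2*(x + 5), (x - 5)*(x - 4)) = x - 5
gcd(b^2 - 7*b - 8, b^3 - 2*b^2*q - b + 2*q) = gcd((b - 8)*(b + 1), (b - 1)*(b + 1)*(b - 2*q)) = b + 1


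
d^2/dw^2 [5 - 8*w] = 0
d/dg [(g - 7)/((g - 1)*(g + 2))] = (-g^2 + 14*g + 5)/(g^4 + 2*g^3 - 3*g^2 - 4*g + 4)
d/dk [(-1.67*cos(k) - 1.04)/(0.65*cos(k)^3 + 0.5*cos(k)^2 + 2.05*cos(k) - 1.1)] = -(2.171*cos(k)^3 + 2.863*cos(k)^2 + 1.04*cos(k) + 3.969)*sin(k)/(0.65*cos(k)^3 + 0.5*cos(k)^2 + 2.05*cos(k) - 1.1)^2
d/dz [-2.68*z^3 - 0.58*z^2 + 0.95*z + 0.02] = -8.04*z^2 - 1.16*z + 0.95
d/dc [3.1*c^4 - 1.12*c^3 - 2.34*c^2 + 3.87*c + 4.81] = 12.4*c^3 - 3.36*c^2 - 4.68*c + 3.87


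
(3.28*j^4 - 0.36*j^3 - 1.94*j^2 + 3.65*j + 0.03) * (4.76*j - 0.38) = 15.6128*j^5 - 2.96*j^4 - 9.0976*j^3 + 18.1112*j^2 - 1.2442*j - 0.0114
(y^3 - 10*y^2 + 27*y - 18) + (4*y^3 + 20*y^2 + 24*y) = 5*y^3 + 10*y^2 + 51*y - 18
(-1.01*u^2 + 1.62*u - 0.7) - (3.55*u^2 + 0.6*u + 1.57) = -4.56*u^2 + 1.02*u - 2.27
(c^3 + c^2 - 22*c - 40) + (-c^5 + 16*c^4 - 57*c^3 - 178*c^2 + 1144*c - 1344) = -c^5 + 16*c^4 - 56*c^3 - 177*c^2 + 1122*c - 1384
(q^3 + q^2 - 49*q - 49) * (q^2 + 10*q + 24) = q^5 + 11*q^4 - 15*q^3 - 515*q^2 - 1666*q - 1176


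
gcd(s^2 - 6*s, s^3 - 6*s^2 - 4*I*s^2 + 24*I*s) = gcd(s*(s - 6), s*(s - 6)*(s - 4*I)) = s^2 - 6*s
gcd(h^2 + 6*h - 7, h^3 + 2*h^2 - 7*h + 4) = h - 1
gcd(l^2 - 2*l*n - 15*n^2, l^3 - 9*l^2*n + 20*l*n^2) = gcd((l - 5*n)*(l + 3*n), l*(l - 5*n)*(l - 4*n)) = l - 5*n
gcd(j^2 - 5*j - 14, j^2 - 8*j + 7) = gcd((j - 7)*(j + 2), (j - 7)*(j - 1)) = j - 7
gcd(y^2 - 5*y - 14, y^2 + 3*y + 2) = y + 2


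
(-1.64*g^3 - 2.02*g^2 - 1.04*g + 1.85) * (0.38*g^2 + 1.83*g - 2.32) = -0.6232*g^5 - 3.7688*g^4 - 0.287000000000001*g^3 + 3.4862*g^2 + 5.7983*g - 4.292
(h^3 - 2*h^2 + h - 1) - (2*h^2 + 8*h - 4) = h^3 - 4*h^2 - 7*h + 3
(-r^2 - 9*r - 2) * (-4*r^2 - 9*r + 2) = 4*r^4 + 45*r^3 + 87*r^2 - 4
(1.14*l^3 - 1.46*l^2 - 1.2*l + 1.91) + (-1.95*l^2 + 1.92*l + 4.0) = 1.14*l^3 - 3.41*l^2 + 0.72*l + 5.91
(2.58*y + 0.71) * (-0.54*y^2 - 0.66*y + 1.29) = -1.3932*y^3 - 2.0862*y^2 + 2.8596*y + 0.9159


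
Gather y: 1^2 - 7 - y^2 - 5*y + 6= -y^2 - 5*y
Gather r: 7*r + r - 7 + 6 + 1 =8*r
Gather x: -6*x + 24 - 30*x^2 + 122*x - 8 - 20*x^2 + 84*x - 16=-50*x^2 + 200*x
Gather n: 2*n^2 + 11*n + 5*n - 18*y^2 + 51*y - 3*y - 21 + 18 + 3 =2*n^2 + 16*n - 18*y^2 + 48*y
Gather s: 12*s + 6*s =18*s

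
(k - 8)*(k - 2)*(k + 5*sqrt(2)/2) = k^3 - 10*k^2 + 5*sqrt(2)*k^2/2 - 25*sqrt(2)*k + 16*k + 40*sqrt(2)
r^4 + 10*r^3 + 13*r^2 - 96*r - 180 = (r - 3)*(r + 2)*(r + 5)*(r + 6)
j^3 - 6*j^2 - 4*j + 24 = (j - 6)*(j - 2)*(j + 2)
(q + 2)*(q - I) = q^2 + 2*q - I*q - 2*I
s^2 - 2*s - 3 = (s - 3)*(s + 1)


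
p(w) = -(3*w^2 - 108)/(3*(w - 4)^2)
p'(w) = -2*w/(w - 4)^2 + 2*(3*w^2 - 108)/(3*(w - 4)^3) = 8*w/(w - 4)^3 - 72/(w - 4)^3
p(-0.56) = 1.72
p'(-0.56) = 0.81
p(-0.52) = 1.75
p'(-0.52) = 0.82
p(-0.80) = 1.53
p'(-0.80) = 0.71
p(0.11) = 2.38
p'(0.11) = 1.21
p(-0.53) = 1.74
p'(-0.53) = 0.82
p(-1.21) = 1.27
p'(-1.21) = 0.58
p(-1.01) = 1.39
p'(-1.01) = 0.64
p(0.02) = 2.27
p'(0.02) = 1.14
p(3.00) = 27.00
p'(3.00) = 48.00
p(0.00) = 2.25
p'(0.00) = 1.12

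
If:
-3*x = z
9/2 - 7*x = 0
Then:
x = 9/14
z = -27/14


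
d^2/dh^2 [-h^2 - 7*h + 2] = -2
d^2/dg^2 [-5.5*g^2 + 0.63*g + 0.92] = -11.0000000000000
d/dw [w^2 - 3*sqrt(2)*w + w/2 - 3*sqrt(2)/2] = 2*w - 3*sqrt(2) + 1/2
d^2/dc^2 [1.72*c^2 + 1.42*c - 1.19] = 3.44000000000000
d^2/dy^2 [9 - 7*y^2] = -14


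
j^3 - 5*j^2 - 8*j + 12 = (j - 6)*(j - 1)*(j + 2)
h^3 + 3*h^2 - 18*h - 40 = (h - 4)*(h + 2)*(h + 5)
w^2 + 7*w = w*(w + 7)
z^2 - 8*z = z*(z - 8)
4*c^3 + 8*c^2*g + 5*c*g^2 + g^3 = (c + g)*(2*c + g)^2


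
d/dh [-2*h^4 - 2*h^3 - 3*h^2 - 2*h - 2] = -8*h^3 - 6*h^2 - 6*h - 2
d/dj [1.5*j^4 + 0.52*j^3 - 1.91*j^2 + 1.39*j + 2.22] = 6.0*j^3 + 1.56*j^2 - 3.82*j + 1.39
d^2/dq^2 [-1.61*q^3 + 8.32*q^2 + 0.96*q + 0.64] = 16.64 - 9.66*q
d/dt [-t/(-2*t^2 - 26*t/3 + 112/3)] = 3*(-3*t^2 - 56)/(2*(9*t^4 + 78*t^3 - 167*t^2 - 1456*t + 3136))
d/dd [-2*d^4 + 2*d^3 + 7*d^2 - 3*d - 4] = -8*d^3 + 6*d^2 + 14*d - 3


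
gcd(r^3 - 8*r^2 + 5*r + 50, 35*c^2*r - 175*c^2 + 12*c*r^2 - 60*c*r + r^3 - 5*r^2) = r - 5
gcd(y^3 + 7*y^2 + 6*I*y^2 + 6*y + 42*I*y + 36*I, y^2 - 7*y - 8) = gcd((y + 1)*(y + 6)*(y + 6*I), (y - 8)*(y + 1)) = y + 1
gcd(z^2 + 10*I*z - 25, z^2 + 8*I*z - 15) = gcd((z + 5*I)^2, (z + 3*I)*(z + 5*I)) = z + 5*I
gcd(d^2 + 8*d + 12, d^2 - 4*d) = 1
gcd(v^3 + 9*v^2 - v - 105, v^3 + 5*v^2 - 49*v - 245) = v^2 + 12*v + 35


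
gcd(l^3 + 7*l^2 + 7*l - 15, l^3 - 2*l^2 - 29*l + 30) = l^2 + 4*l - 5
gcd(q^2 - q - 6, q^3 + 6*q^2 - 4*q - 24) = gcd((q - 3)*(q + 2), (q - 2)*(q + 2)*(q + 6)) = q + 2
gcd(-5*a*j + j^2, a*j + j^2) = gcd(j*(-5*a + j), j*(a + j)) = j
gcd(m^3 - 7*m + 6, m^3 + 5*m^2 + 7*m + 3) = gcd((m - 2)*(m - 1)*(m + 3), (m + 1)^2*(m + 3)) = m + 3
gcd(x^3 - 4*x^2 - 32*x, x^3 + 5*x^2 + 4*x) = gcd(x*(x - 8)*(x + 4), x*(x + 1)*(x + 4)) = x^2 + 4*x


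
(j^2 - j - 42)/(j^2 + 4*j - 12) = (j - 7)/(j - 2)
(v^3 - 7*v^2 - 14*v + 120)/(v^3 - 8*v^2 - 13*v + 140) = (v - 6)/(v - 7)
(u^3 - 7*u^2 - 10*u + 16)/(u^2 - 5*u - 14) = (u^2 - 9*u + 8)/(u - 7)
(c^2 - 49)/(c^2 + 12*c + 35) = (c - 7)/(c + 5)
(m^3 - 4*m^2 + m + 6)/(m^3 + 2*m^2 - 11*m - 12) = (m - 2)/(m + 4)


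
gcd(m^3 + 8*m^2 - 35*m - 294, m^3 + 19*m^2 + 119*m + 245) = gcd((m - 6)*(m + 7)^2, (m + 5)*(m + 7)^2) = m^2 + 14*m + 49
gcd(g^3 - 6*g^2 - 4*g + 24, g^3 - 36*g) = g - 6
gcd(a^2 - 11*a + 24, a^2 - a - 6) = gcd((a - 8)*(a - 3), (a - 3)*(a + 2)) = a - 3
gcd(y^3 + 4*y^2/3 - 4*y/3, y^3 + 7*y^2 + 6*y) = y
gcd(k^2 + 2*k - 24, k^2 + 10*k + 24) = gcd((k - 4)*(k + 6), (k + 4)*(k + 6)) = k + 6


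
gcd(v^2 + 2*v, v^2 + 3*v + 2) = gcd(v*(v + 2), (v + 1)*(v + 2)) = v + 2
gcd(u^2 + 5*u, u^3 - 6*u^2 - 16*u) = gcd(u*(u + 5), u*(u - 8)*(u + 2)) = u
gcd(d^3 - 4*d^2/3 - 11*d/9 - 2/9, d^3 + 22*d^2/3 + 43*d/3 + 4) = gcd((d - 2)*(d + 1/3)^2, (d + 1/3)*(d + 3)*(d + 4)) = d + 1/3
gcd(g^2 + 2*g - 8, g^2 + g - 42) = 1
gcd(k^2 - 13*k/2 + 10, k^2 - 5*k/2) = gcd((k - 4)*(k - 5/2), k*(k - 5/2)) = k - 5/2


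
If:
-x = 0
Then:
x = 0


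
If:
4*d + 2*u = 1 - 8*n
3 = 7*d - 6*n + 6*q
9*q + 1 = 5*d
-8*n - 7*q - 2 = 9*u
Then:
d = 137/374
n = 133/6732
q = 311/3366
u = -1049/3366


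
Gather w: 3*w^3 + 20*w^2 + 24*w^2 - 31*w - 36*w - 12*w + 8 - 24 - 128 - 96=3*w^3 + 44*w^2 - 79*w - 240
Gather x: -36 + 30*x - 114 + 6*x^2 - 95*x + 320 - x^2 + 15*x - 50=5*x^2 - 50*x + 120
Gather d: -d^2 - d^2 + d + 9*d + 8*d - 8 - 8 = -2*d^2 + 18*d - 16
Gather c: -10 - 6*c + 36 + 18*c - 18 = 12*c + 8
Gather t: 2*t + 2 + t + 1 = 3*t + 3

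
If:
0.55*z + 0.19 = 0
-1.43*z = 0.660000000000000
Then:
No Solution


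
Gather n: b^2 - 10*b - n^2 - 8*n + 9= b^2 - 10*b - n^2 - 8*n + 9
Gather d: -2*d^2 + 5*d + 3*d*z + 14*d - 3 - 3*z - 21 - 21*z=-2*d^2 + d*(3*z + 19) - 24*z - 24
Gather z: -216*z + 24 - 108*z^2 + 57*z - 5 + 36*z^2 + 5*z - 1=-72*z^2 - 154*z + 18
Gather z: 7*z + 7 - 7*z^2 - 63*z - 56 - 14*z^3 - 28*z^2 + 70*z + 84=-14*z^3 - 35*z^2 + 14*z + 35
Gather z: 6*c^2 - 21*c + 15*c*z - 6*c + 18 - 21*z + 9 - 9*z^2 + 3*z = 6*c^2 - 27*c - 9*z^2 + z*(15*c - 18) + 27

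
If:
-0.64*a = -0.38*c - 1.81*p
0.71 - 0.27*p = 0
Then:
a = 0.59375*c + 7.4369212962963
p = 2.63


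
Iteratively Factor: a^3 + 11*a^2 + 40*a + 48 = (a + 3)*(a^2 + 8*a + 16) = (a + 3)*(a + 4)*(a + 4)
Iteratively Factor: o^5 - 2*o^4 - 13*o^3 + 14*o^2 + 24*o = (o - 4)*(o^4 + 2*o^3 - 5*o^2 - 6*o) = (o - 4)*(o - 2)*(o^3 + 4*o^2 + 3*o) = (o - 4)*(o - 2)*(o + 3)*(o^2 + o) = (o - 4)*(o - 2)*(o + 1)*(o + 3)*(o)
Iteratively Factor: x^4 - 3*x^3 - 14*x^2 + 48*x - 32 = (x - 2)*(x^3 - x^2 - 16*x + 16) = (x - 2)*(x + 4)*(x^2 - 5*x + 4) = (x - 4)*(x - 2)*(x + 4)*(x - 1)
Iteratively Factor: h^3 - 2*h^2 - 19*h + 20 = (h - 5)*(h^2 + 3*h - 4) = (h - 5)*(h - 1)*(h + 4)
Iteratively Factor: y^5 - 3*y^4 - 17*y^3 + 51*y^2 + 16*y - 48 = (y + 4)*(y^4 - 7*y^3 + 11*y^2 + 7*y - 12) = (y + 1)*(y + 4)*(y^3 - 8*y^2 + 19*y - 12) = (y - 3)*(y + 1)*(y + 4)*(y^2 - 5*y + 4) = (y - 4)*(y - 3)*(y + 1)*(y + 4)*(y - 1)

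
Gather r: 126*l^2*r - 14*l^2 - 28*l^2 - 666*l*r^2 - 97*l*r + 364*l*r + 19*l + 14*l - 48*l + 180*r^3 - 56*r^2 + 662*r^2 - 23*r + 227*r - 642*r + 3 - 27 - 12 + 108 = -42*l^2 - 15*l + 180*r^3 + r^2*(606 - 666*l) + r*(126*l^2 + 267*l - 438) + 72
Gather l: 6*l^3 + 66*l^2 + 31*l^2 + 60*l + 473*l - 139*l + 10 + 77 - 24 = 6*l^3 + 97*l^2 + 394*l + 63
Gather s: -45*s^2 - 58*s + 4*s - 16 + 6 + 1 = -45*s^2 - 54*s - 9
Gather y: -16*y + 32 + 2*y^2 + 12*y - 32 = 2*y^2 - 4*y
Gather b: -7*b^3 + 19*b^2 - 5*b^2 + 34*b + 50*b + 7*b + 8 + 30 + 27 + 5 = -7*b^3 + 14*b^2 + 91*b + 70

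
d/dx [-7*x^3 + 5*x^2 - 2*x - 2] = -21*x^2 + 10*x - 2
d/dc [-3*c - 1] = -3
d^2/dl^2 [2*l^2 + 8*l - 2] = 4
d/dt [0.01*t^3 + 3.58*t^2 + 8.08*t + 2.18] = 0.03*t^2 + 7.16*t + 8.08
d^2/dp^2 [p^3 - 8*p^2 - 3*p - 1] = 6*p - 16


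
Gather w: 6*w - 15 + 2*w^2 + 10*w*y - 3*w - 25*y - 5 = 2*w^2 + w*(10*y + 3) - 25*y - 20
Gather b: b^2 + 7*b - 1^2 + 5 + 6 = b^2 + 7*b + 10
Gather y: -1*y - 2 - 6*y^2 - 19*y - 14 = -6*y^2 - 20*y - 16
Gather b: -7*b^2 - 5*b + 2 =-7*b^2 - 5*b + 2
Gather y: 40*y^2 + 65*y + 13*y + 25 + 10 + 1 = 40*y^2 + 78*y + 36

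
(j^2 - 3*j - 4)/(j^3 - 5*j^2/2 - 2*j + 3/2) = 2*(j - 4)/(2*j^2 - 7*j + 3)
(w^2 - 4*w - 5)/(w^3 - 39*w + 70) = (w + 1)/(w^2 + 5*w - 14)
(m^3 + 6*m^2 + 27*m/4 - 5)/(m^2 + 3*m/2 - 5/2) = (m^2 + 7*m/2 - 2)/(m - 1)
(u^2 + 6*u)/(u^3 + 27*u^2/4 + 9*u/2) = 4/(4*u + 3)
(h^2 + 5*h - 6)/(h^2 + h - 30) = (h - 1)/(h - 5)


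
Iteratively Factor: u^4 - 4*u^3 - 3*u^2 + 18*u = (u - 3)*(u^3 - u^2 - 6*u) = u*(u - 3)*(u^2 - u - 6) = u*(u - 3)^2*(u + 2)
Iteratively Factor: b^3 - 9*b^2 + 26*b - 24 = (b - 4)*(b^2 - 5*b + 6) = (b - 4)*(b - 3)*(b - 2)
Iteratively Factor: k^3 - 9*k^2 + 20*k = (k)*(k^2 - 9*k + 20) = k*(k - 4)*(k - 5)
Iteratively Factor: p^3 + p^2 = (p + 1)*(p^2) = p*(p + 1)*(p)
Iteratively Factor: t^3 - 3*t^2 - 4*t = (t + 1)*(t^2 - 4*t) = (t - 4)*(t + 1)*(t)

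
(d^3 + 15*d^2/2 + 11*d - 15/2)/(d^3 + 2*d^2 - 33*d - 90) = (d - 1/2)/(d - 6)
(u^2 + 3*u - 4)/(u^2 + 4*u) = (u - 1)/u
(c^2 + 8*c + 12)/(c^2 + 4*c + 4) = (c + 6)/(c + 2)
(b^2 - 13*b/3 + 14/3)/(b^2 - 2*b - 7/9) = 3*(b - 2)/(3*b + 1)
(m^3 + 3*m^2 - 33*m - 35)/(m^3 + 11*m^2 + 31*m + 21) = (m - 5)/(m + 3)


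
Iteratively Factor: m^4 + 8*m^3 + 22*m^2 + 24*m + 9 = (m + 1)*(m^3 + 7*m^2 + 15*m + 9) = (m + 1)^2*(m^2 + 6*m + 9) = (m + 1)^2*(m + 3)*(m + 3)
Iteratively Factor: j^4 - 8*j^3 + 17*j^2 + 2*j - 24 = (j - 2)*(j^3 - 6*j^2 + 5*j + 12) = (j - 2)*(j + 1)*(j^2 - 7*j + 12) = (j - 4)*(j - 2)*(j + 1)*(j - 3)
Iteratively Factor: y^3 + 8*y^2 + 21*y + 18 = (y + 3)*(y^2 + 5*y + 6) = (y + 3)^2*(y + 2)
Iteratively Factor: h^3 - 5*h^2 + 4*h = (h - 4)*(h^2 - h) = (h - 4)*(h - 1)*(h)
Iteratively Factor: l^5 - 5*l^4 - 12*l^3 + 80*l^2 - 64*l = (l - 1)*(l^4 - 4*l^3 - 16*l^2 + 64*l) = (l - 4)*(l - 1)*(l^3 - 16*l) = l*(l - 4)*(l - 1)*(l^2 - 16) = l*(l - 4)*(l - 1)*(l + 4)*(l - 4)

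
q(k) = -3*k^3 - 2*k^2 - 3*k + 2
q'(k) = -9*k^2 - 4*k - 3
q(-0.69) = 4.10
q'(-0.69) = -4.52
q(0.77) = -2.87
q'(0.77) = -11.42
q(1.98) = -35.07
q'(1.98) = -46.20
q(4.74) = -376.64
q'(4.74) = -224.17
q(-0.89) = 5.20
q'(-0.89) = -6.57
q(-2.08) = 26.58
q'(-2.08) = -33.62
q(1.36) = -13.33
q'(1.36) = -25.09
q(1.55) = -18.63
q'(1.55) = -30.82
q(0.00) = 2.00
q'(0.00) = -3.00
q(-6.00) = 596.00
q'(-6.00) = -303.00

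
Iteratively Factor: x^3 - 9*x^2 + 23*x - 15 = (x - 1)*(x^2 - 8*x + 15) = (x - 5)*(x - 1)*(x - 3)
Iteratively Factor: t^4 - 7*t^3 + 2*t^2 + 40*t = (t - 5)*(t^3 - 2*t^2 - 8*t) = (t - 5)*(t + 2)*(t^2 - 4*t) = (t - 5)*(t - 4)*(t + 2)*(t)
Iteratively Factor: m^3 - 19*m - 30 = (m + 2)*(m^2 - 2*m - 15) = (m + 2)*(m + 3)*(m - 5)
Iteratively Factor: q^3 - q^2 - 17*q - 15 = (q + 1)*(q^2 - 2*q - 15) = (q + 1)*(q + 3)*(q - 5)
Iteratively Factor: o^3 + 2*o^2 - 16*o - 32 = (o + 4)*(o^2 - 2*o - 8) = (o + 2)*(o + 4)*(o - 4)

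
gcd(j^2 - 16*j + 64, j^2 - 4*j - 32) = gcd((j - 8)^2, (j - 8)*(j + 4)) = j - 8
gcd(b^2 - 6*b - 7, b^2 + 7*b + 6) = b + 1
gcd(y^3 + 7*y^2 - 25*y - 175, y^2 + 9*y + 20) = y + 5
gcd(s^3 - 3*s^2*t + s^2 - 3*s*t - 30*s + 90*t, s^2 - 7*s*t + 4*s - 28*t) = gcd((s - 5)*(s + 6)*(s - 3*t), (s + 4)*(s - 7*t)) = 1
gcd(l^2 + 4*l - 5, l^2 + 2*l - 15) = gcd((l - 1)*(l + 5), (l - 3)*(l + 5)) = l + 5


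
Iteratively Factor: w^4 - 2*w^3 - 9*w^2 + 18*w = (w + 3)*(w^3 - 5*w^2 + 6*w) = (w - 2)*(w + 3)*(w^2 - 3*w) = w*(w - 2)*(w + 3)*(w - 3)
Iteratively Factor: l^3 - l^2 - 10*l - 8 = (l + 2)*(l^2 - 3*l - 4) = (l - 4)*(l + 2)*(l + 1)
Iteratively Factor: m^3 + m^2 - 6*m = (m + 3)*(m^2 - 2*m) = m*(m + 3)*(m - 2)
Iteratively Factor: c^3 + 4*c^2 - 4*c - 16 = (c + 4)*(c^2 - 4) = (c - 2)*(c + 4)*(c + 2)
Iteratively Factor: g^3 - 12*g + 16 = (g - 2)*(g^2 + 2*g - 8) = (g - 2)*(g + 4)*(g - 2)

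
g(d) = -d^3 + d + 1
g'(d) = 1 - 3*d^2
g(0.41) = 1.34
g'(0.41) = 0.50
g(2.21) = -7.58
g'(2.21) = -13.65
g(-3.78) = 51.23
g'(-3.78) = -41.87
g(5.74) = -182.38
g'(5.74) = -97.84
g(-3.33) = 34.60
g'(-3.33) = -32.27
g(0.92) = 1.14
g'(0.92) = -1.54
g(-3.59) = 43.68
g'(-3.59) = -37.66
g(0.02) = 1.02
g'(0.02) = 1.00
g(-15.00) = 3361.00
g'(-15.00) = -674.00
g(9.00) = -719.00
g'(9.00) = -242.00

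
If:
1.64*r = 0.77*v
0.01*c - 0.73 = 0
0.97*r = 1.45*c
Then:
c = 73.00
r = 109.12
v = 232.42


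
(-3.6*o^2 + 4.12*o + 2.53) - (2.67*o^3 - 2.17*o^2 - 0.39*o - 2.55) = -2.67*o^3 - 1.43*o^2 + 4.51*o + 5.08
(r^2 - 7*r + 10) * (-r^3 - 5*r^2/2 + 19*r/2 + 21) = -r^5 + 9*r^4/2 + 17*r^3 - 141*r^2/2 - 52*r + 210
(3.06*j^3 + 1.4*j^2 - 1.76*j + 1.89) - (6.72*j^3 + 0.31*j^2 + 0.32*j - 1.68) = -3.66*j^3 + 1.09*j^2 - 2.08*j + 3.57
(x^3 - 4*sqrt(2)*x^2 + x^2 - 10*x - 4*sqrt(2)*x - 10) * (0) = 0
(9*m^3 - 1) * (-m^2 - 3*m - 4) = -9*m^5 - 27*m^4 - 36*m^3 + m^2 + 3*m + 4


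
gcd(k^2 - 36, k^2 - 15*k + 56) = 1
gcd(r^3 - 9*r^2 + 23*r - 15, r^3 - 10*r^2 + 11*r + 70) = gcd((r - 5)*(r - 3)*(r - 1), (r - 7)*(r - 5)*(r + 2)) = r - 5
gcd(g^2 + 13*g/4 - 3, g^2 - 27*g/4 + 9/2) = g - 3/4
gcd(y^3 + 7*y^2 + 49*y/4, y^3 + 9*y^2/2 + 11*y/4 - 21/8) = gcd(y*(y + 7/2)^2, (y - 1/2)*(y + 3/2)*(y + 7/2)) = y + 7/2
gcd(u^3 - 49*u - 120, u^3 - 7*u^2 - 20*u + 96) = u - 8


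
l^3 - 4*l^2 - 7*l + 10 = (l - 5)*(l - 1)*(l + 2)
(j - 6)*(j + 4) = j^2 - 2*j - 24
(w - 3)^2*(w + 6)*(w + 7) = w^4 + 7*w^3 - 27*w^2 - 135*w + 378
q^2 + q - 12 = (q - 3)*(q + 4)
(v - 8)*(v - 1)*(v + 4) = v^3 - 5*v^2 - 28*v + 32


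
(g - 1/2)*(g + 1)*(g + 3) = g^3 + 7*g^2/2 + g - 3/2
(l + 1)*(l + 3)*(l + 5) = l^3 + 9*l^2 + 23*l + 15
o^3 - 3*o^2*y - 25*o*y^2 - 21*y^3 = (o - 7*y)*(o + y)*(o + 3*y)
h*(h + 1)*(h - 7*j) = h^3 - 7*h^2*j + h^2 - 7*h*j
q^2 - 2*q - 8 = (q - 4)*(q + 2)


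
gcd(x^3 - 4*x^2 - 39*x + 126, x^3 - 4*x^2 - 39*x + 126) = x^3 - 4*x^2 - 39*x + 126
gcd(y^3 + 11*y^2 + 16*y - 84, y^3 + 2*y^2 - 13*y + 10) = y - 2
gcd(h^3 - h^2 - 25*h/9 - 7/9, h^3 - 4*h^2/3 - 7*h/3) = h^2 - 4*h/3 - 7/3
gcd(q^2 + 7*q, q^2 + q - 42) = q + 7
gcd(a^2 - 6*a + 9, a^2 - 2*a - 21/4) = 1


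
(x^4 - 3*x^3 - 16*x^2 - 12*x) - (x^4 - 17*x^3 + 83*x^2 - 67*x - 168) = 14*x^3 - 99*x^2 + 55*x + 168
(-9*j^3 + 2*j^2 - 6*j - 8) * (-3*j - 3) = 27*j^4 + 21*j^3 + 12*j^2 + 42*j + 24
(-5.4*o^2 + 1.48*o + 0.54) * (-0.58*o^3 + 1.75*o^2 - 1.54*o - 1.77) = 3.132*o^5 - 10.3084*o^4 + 10.5928*o^3 + 8.2238*o^2 - 3.4512*o - 0.9558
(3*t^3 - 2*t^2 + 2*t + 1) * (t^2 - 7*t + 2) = 3*t^5 - 23*t^4 + 22*t^3 - 17*t^2 - 3*t + 2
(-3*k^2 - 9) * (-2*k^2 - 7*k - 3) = 6*k^4 + 21*k^3 + 27*k^2 + 63*k + 27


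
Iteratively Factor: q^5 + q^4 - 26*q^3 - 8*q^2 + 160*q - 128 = (q + 4)*(q^4 - 3*q^3 - 14*q^2 + 48*q - 32) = (q - 4)*(q + 4)*(q^3 + q^2 - 10*q + 8) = (q - 4)*(q - 1)*(q + 4)*(q^2 + 2*q - 8) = (q - 4)*(q - 1)*(q + 4)^2*(q - 2)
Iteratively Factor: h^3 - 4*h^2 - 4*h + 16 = (h - 4)*(h^2 - 4) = (h - 4)*(h + 2)*(h - 2)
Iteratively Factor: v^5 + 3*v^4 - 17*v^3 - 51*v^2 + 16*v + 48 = (v + 4)*(v^4 - v^3 - 13*v^2 + v + 12) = (v + 3)*(v + 4)*(v^3 - 4*v^2 - v + 4) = (v - 4)*(v + 3)*(v + 4)*(v^2 - 1) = (v - 4)*(v - 1)*(v + 3)*(v + 4)*(v + 1)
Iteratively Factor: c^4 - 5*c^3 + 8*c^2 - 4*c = (c)*(c^3 - 5*c^2 + 8*c - 4) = c*(c - 2)*(c^2 - 3*c + 2) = c*(c - 2)^2*(c - 1)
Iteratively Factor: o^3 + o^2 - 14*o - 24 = (o - 4)*(o^2 + 5*o + 6) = (o - 4)*(o + 2)*(o + 3)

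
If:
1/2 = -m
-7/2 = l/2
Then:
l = -7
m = -1/2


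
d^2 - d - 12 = (d - 4)*(d + 3)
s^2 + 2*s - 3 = (s - 1)*(s + 3)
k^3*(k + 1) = k^4 + k^3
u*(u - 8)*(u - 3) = u^3 - 11*u^2 + 24*u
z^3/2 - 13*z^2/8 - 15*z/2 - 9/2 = (z/2 + 1)*(z - 6)*(z + 3/4)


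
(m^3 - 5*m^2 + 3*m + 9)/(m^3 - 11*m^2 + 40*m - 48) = (m^2 - 2*m - 3)/(m^2 - 8*m + 16)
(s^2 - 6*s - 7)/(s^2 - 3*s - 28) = (s + 1)/(s + 4)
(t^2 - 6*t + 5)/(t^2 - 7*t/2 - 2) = 2*(-t^2 + 6*t - 5)/(-2*t^2 + 7*t + 4)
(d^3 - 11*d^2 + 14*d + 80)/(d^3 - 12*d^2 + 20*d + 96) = (d - 5)/(d - 6)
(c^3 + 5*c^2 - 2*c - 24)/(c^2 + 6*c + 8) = (c^2 + c - 6)/(c + 2)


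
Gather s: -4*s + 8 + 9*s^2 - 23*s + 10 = 9*s^2 - 27*s + 18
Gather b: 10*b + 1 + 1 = 10*b + 2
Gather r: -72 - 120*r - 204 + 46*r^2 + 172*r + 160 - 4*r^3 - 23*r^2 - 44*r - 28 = -4*r^3 + 23*r^2 + 8*r - 144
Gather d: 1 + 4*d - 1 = 4*d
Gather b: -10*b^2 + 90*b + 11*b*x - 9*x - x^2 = -10*b^2 + b*(11*x + 90) - x^2 - 9*x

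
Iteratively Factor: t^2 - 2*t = (t - 2)*(t)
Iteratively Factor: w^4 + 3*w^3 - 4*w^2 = (w)*(w^3 + 3*w^2 - 4*w) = w^2*(w^2 + 3*w - 4) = w^2*(w - 1)*(w + 4)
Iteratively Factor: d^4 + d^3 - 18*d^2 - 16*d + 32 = (d + 4)*(d^3 - 3*d^2 - 6*d + 8) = (d - 4)*(d + 4)*(d^2 + d - 2) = (d - 4)*(d + 2)*(d + 4)*(d - 1)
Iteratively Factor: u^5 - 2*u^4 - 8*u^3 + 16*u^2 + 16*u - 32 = (u - 2)*(u^4 - 8*u^2 + 16) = (u - 2)*(u + 2)*(u^3 - 2*u^2 - 4*u + 8) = (u - 2)^2*(u + 2)*(u^2 - 4) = (u - 2)^2*(u + 2)^2*(u - 2)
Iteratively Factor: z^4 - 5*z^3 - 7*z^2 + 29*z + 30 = (z - 5)*(z^3 - 7*z - 6) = (z - 5)*(z + 2)*(z^2 - 2*z - 3) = (z - 5)*(z - 3)*(z + 2)*(z + 1)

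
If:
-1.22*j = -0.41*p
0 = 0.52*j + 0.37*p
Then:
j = 0.00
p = 0.00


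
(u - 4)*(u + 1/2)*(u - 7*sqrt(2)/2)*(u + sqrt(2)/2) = u^4 - 3*sqrt(2)*u^3 - 7*u^3/2 - 11*u^2/2 + 21*sqrt(2)*u^2/2 + 6*sqrt(2)*u + 49*u/4 + 7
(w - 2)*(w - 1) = w^2 - 3*w + 2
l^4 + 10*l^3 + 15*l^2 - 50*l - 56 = (l - 2)*(l + 1)*(l + 4)*(l + 7)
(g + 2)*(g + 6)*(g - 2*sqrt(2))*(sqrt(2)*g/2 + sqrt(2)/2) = sqrt(2)*g^4/2 - 2*g^3 + 9*sqrt(2)*g^3/2 - 18*g^2 + 10*sqrt(2)*g^2 - 40*g + 6*sqrt(2)*g - 24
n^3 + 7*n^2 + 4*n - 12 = (n - 1)*(n + 2)*(n + 6)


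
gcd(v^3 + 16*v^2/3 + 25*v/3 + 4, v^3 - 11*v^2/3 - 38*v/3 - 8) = v^2 + 7*v/3 + 4/3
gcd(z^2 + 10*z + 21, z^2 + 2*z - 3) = z + 3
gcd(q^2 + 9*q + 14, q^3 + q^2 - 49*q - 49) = q + 7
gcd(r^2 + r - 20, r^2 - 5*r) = 1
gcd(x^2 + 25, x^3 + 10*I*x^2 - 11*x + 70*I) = x + 5*I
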